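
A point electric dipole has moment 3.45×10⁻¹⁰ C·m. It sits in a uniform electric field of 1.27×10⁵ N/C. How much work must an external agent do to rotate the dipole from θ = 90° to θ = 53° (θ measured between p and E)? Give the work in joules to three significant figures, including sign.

W_ext = ΔU = U(θ₂) − U(θ₁) = −pE cosθ₂ − (−pE cosθ₁) = pE(cosθ₁ − cosθ₂).
W = (3.45×10⁻¹⁰)(1.27×10⁵)·(cos90° − cos53°) = (4.382×10⁻⁵)·(-0.6018) = -2.637×10⁻⁵ J.

W ≈ -2.64×10⁻⁵ J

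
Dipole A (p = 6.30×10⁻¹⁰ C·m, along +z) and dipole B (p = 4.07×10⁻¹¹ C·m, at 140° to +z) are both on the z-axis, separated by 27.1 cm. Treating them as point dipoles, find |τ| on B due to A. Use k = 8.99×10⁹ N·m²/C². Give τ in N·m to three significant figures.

τ ≈ 1.49×10⁻⁸ N·m

The second dipole sits on the axis of the first, so the field there is axial: E₁ = 2kp₁/r³ along +z.
E₁ = 2(8.99×10⁹)(6.30×10⁻¹⁰)/(0.271)³ = 569.1 N/C.
Torque on the second dipole: τ = p₂ E₁ sinθ.
τ = (4.07×10⁻¹¹)(569.1)·sin140° = 1.489×10⁻⁸ N·m.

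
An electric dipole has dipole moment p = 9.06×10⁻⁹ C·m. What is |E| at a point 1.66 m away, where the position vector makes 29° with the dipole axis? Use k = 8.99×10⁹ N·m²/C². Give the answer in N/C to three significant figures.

At angle θ the dipole field magnitude is E = (kp/r³)·√(1 + 3cos²θ).
kp/r³ = (8.99×10⁹)(9.06×10⁻⁹) / (1.66)³ = 17.81 N/C.
√(1 + 3cos²29°) = √(1 + 3·0.7650) = √3.2949 ≈ 1.8152.
E ≈ 17.81 × 1.815 = 32.32 N/C.

E ≈ 32.3 N/C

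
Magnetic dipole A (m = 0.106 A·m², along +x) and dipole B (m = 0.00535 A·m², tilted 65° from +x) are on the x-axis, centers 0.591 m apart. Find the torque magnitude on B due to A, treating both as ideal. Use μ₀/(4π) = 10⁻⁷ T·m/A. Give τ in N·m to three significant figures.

Dipole B is on the axis of dipole A, so B₁ there is axial: B₁ = (μ₀/4π)·2m₁/r³ along +x.
B₁ = 2(10⁻⁷)(0.106)/(0.591)³ = 1.027×10⁻⁷ T.
τ = m₂ B₁ sinθ.
τ = (0.00535)(1.027×10⁻⁷)·sin65° = 4.980×10⁻¹⁰ N·m.

τ ≈ 4.98×10⁻¹⁰ N·m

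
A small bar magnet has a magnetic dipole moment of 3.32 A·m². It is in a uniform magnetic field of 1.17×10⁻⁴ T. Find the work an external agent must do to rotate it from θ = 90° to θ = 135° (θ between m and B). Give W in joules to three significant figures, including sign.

W_ext = ΔU = −mB cosθ₂ + mB cosθ₁ = mB(cosθ₁ − cosθ₂).
W = (3.32)(1.17×10⁻⁴)·(cos90° − cos135°) = (3.884×10⁻⁴)·(+0.7071) = 2.747×10⁻⁴ J.

W ≈ 2.75×10⁻⁴ J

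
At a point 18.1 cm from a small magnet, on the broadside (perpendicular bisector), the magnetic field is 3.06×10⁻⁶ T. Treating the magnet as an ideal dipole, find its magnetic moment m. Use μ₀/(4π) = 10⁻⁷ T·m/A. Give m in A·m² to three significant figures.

m ≈ 0.181 A·m²

In the equatorial plane B = (μ₀/4π)·m/r³, so m = Br³·4π/(μ₀).
m = (3.06×10⁻⁶)·(0.181)³ / (10⁻⁷) = 0.1815 A·m².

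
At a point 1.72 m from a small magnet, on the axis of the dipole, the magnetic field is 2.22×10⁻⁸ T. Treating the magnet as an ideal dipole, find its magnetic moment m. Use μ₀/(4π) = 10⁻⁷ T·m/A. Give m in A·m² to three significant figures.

m ≈ 0.565 A·m²

On axis B = (μ₀/4π)·2m/r³, so m = Br³·4π/(μ₀·2).
m = (2.22×10⁻⁸)·(1.72)³ / (2·10⁻⁷) = 0.5648 A·m².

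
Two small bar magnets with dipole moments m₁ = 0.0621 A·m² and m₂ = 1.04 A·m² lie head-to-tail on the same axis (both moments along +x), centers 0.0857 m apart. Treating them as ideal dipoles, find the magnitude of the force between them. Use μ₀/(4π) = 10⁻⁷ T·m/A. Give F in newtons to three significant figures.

On-axis B of dipole 1: B = (μ₀/4π)·2m₁/r³. Force on dipole 2: F = m₂·dB/dr.
dB/dr = −(μ₀/4π)·6m₁/r⁴, so |F| = (μ₀/4π)·6m₁m₂/r⁴.
F = 6(10⁻⁷)(0.0621)(1.04)/(0.0857)⁴ = 7.184×10⁻⁴ N.

F ≈ 7.18×10⁻⁴ N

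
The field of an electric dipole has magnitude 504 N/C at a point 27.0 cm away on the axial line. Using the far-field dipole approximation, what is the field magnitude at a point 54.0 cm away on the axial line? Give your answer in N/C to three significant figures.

Dipole fields scale as 1/r³ in the far field; the geometry is the same at both points.
E₂ = E₁ · (r₁/r₂)³ = 504 · (27.0/54.0)³.
(r₁/r₂)³ = (0.5)³ = 0.125.
E₂ ≈ 63.00 N/C.

E ≈ 63.0 N/C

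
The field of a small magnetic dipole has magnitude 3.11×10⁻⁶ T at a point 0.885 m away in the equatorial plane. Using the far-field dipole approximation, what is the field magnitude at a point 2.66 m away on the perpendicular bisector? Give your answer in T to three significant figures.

B ≈ 1.15×10⁻⁷ T

Dipole fields scale as 1/r³ in the far field; the geometry is the same at both points.
B₂ = B₁ · (r₁/r₂)³ = 3.11×10⁻⁶ · (0.885/2.66)³.
(r₁/r₂)³ = (0.3327)³ = 0.03683.
B₂ ≈ 1.145×10⁻⁷ T.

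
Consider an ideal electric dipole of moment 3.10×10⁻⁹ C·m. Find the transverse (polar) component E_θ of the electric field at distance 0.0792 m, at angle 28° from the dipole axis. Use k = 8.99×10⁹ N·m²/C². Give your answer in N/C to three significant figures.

For a dipole, E_θ = (kp sinθ)/r³.
kp/r³ = (8.99×10⁹)(3.10×10⁻⁹)/(0.0792)³ = 5.610×10⁴ N/C.
E_θ = 5.610×10⁴·sin28° = 2.634×10⁴ N/C.

E_θ ≈ 2.63×10⁴ N/C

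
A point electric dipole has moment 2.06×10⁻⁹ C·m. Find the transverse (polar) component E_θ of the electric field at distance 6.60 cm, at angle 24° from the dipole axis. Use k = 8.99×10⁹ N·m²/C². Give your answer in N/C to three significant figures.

For a dipole, E_θ = (kp sinθ)/r³.
kp/r³ = (8.99×10⁹)(2.06×10⁻⁹)/(0.0660)³ = 6.442×10⁴ N/C.
E_θ = 6.442×10⁴·sin24° = 2.620×10⁴ N/C.

E_θ ≈ 2.62×10⁴ N/C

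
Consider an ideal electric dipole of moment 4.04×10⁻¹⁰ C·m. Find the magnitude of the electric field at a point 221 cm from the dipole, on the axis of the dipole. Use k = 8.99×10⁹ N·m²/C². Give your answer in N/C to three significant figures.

E ≈ 0.673 N/C

On the dipole axis E = 2kp/r³.
E = 2·(8.99×10⁹)(4.04×10⁻¹⁰) / (2.21)³ = 0.6730 N/C.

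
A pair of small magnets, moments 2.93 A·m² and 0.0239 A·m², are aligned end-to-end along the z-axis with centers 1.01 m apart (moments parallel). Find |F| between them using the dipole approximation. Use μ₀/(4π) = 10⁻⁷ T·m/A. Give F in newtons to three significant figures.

On-axis B of dipole 1: B = (μ₀/4π)·2m₁/r³. Force on dipole 2: F = m₂·dB/dr.
dB/dr = −(μ₀/4π)·6m₁/r⁴, so |F| = (μ₀/4π)·6m₁m₂/r⁴.
F = 6(10⁻⁷)(2.93)(0.0239)/(1.01)⁴ = 4.038×10⁻⁸ N.

F ≈ 4.04×10⁻⁸ N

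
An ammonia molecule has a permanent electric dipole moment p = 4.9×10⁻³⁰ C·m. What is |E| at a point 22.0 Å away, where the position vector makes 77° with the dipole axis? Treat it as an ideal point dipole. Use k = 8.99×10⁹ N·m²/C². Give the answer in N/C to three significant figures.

At angle θ the dipole field magnitude is E = (kp/r³)·√(1 + 3cos²θ).
kp/r³ = (8.99×10⁹)(4.90×10⁻³⁰) / (2.20×10⁻⁹)³ = 4.137×10⁶ N/C.
√(1 + 3cos²77°) = √(1 + 3·0.0506) = √1.1518 ≈ 1.0732.
E ≈ 4.137×10⁶ × 1.073 = 4.440×10⁶ N/C.

E ≈ 4.44×10⁶ N/C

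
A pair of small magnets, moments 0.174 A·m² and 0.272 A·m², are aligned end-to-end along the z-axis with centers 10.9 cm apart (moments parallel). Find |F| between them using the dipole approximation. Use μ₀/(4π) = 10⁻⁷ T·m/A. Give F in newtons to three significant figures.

On-axis B of dipole 1: B = (μ₀/4π)·2m₁/r³. Force on dipole 2: F = m₂·dB/dr.
dB/dr = −(μ₀/4π)·6m₁/r⁴, so |F| = (μ₀/4π)·6m₁m₂/r⁴.
F = 6(10⁻⁷)(0.174)(0.272)/(0.109)⁴ = 2.012×10⁻⁴ N.

F ≈ 2.01×10⁻⁴ N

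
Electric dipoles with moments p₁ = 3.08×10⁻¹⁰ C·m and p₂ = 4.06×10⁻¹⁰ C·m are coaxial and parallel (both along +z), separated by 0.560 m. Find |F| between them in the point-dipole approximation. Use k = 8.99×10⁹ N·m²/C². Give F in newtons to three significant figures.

F ≈ 6.86×10⁻⁸ N

On-axis field of dipole 1 at distance r: E = 2kp₁/r³. Force on dipole 2 is F = p₂·dE/dr (gradient along axis).
dE/dr = −6kp₁/r⁴, so |F| = 6kp₁p₂/r⁴ (attractive for aligned moments).
F = 6(8.99×10⁹)(3.08×10⁻¹⁰)(4.06×10⁻¹⁰)/(0.560)⁴ = 6.859×10⁻⁸ N.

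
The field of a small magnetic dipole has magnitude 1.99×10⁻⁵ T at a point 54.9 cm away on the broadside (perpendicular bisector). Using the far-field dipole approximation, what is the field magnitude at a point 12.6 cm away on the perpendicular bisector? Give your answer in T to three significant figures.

B ≈ 0.00165 T

Dipole fields scale as 1/r³ in the far field; the geometry is the same at both points.
B₂ = B₁ · (r₁/r₂)³ = 1.99×10⁻⁵ · (54.9/12.6)³.
(r₁/r₂)³ = (4.357)³ = 82.72.
B₂ ≈ 0.001646 T.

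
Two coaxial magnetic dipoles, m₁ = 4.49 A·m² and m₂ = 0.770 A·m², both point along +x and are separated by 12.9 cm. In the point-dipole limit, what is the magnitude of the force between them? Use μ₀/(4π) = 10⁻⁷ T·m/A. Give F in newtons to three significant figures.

On-axis B of dipole 1: B = (μ₀/4π)·2m₁/r³. Force on dipole 2: F = m₂·dB/dr.
dB/dr = −(μ₀/4π)·6m₁/r⁴, so |F| = (μ₀/4π)·6m₁m₂/r⁴.
F = 6(10⁻⁷)(4.49)(0.770)/(0.129)⁴ = 0.007491 N.

F ≈ 0.00749 N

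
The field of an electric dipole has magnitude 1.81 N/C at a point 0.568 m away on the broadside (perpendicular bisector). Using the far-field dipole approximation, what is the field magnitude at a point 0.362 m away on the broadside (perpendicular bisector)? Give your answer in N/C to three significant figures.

Dipole fields scale as 1/r³ in the far field; the geometry is the same at both points.
E₂ = E₁ · (r₁/r₂)³ = 1.81 · (0.568/0.362)³.
(r₁/r₂)³ = (1.569)³ = 3.863.
E₂ ≈ 6.992 N/C.

E ≈ 6.99 N/C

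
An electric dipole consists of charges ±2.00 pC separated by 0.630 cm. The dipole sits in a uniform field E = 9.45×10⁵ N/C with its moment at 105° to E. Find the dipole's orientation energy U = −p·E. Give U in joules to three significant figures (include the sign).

Dipole moment p = qd = (2.00×10⁻¹² C)(0.00630 m) = 1.26×10⁻¹⁴ C·m.
U = −p·E = −pE cosθ.
U = −(1.26×10⁻¹⁴)(9.45×10⁵)·cos105° = 3.082×10⁻⁹ J.

U ≈ 3.08×10⁻⁹ J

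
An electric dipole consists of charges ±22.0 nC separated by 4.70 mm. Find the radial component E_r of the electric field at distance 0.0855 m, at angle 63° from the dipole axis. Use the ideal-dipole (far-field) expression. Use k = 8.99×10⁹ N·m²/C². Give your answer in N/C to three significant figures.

Dipole moment p = qd = (2.20×10⁻⁸ C)(0.00470 m) = 1.034×10⁻¹⁰ C·m.
For a dipole, E_r = (2kp cosθ)/r³.
kp/r³ = (8.99×10⁹)(1.034×10⁻¹⁰)/(0.0855)³ = 1487 N/C.
E_r = 2·1487·cos63° = 1350 N/C.

E_r ≈ 1350 N/C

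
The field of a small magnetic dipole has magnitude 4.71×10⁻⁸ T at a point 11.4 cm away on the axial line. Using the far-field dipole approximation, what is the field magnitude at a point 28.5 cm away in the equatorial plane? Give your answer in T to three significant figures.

B ≈ 1.51×10⁻⁹ T

Dipole fields scale as 1/r³ in the far field.
The axial field is twice the equatorial field at the same r, so the geometry factor is 1/2.
B₂ = B₁ · (1/2) · (r₁/r₂)³ = 4.71×10⁻⁸ · 0.5 · (11.4/28.5)³.
(r₁/r₂)³ = (0.4)³ = 0.064.
B₂ ≈ 1.507×10⁻⁹ T.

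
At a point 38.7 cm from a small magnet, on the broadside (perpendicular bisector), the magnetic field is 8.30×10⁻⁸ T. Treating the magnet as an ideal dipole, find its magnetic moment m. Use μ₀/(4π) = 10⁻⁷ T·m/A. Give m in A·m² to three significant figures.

In the equatorial plane B = (μ₀/4π)·m/r³, so m = Br³·4π/(μ₀).
m = (8.30×10⁻⁸)·(0.387)³ / (10⁻⁷) = 0.04811 A·m².

m ≈ 0.0481 A·m²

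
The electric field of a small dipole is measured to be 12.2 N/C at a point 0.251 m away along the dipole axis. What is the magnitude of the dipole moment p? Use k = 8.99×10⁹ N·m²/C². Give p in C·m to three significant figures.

p ≈ 1.07×10⁻¹¹ C·m

On axis E = 2kp/r³, so p = Er³/(2k).
p = (12.2)·(0.251)³ / (2·8.99×10⁹) = 1.073×10⁻¹¹ C·m.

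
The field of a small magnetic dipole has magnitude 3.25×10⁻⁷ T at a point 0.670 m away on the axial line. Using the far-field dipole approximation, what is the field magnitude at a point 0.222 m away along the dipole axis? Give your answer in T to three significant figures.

Dipole fields scale as 1/r³ in the far field; the geometry is the same at both points.
B₂ = B₁ · (r₁/r₂)³ = 3.25×10⁻⁷ · (0.670/0.222)³.
(r₁/r₂)³ = (3.018)³ = 27.49.
B₂ ≈ 8.934×10⁻⁶ T.

B ≈ 8.93×10⁻⁶ T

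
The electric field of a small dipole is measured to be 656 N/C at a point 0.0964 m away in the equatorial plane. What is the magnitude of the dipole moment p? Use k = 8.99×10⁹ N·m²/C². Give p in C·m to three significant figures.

In the equatorial plane E = kp/r³, so p = Er³/(k).
p = (656)·(0.0964)³ / (8.99×10⁹) = 6.537×10⁻¹¹ C·m.

p ≈ 6.54×10⁻¹¹ C·m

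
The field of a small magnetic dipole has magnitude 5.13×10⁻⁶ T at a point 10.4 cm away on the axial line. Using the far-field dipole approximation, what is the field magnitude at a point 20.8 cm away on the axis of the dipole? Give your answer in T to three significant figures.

Dipole fields scale as 1/r³ in the far field; the geometry is the same at both points.
B₂ = B₁ · (r₁/r₂)³ = 5.13×10⁻⁶ · (10.4/20.8)³.
(r₁/r₂)³ = (0.5)³ = 0.125.
B₂ ≈ 6.412×10⁻⁷ T.

B ≈ 6.41×10⁻⁷ T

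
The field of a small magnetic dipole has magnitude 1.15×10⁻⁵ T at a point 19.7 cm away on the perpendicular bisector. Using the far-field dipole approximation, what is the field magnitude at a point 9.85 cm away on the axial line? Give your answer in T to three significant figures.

Dipole fields scale as 1/r³ in the far field.
The axial field is twice the equatorial field at the same r, so the geometry factor is 2/1.
B₂ = B₁ · (2/1) · (r₁/r₂)³ = 1.15×10⁻⁵ · 2 · (19.7/9.85)³.
(r₁/r₂)³ = (2)³ = 8.
B₂ ≈ 1.840×10⁻⁴ T.

B ≈ 1.84×10⁻⁴ T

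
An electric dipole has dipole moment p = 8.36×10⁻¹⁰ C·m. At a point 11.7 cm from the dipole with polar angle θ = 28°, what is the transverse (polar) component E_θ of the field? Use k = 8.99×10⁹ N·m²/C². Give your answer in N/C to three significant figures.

For a dipole, E_θ = (kp sinθ)/r³.
kp/r³ = (8.99×10⁹)(8.36×10⁻¹⁰)/(0.117)³ = 4693 N/C.
E_θ = 4693·sin28° = 2203 N/C.

E_θ ≈ 2200 N/C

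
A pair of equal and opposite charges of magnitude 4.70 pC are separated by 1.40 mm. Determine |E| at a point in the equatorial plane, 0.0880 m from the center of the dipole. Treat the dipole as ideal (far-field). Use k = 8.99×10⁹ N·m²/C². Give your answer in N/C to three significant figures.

Dipole moment p = qd = (4.70×10⁻¹² C)(0.00140 m) = 6.58×10⁻¹⁵ C·m.
On the perpendicular bisector E = kp/r³ (half the axial value at the same distance).
E = (8.99×10⁹)(6.58×10⁻¹⁵) / (0.0880)³ = 0.08680 N/C.

E ≈ 0.0868 N/C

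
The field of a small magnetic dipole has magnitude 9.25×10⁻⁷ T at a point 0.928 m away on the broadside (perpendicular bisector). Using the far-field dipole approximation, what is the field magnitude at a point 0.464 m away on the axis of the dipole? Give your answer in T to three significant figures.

Dipole fields scale as 1/r³ in the far field.
The axial field is twice the equatorial field at the same r, so the geometry factor is 2/1.
B₂ = B₁ · (2/1) · (r₁/r₂)³ = 9.25×10⁻⁷ · 2 · (0.928/0.464)³.
(r₁/r₂)³ = (2)³ = 8.
B₂ ≈ 1.480×10⁻⁵ T.

B ≈ 1.48×10⁻⁵ T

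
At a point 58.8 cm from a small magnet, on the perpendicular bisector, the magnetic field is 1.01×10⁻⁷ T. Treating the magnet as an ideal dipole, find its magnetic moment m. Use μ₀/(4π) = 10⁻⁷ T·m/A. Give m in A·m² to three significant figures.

m ≈ 0.205 A·m²

In the equatorial plane B = (μ₀/4π)·m/r³, so m = Br³·4π/(μ₀).
m = (1.01×10⁻⁷)·(0.588)³ / (10⁻⁷) = 0.2053 A·m².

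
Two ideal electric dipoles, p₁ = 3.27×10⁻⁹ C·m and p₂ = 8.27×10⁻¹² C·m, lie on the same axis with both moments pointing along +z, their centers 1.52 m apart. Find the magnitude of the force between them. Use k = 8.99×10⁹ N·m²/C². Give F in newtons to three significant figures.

On-axis field of dipole 1 at distance r: E = 2kp₁/r³. Force on dipole 2 is F = p₂·dE/dr (gradient along axis).
dE/dr = −6kp₁/r⁴, so |F| = 6kp₁p₂/r⁴ (attractive for aligned moments).
F = 6(8.99×10⁹)(3.27×10⁻⁹)(8.27×10⁻¹²)/(1.52)⁴ = 2.733×10⁻¹⁰ N.

F ≈ 2.73×10⁻¹⁰ N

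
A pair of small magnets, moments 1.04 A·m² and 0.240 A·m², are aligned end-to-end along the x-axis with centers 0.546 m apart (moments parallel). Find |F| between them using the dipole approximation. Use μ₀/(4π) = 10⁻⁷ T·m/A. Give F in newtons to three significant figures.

F ≈ 1.69×10⁻⁶ N

On-axis B of dipole 1: B = (μ₀/4π)·2m₁/r³. Force on dipole 2: F = m₂·dB/dr.
dB/dr = −(μ₀/4π)·6m₁/r⁴, so |F| = (μ₀/4π)·6m₁m₂/r⁴.
F = 6(10⁻⁷)(1.04)(0.240)/(0.546)⁴ = 1.685×10⁻⁶ N.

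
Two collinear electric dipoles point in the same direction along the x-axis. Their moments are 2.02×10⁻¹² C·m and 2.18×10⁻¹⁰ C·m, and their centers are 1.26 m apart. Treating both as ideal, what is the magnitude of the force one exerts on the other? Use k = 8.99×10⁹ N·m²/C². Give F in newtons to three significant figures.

F ≈ 9.42×10⁻¹² N

On-axis field of dipole 1 at distance r: E = 2kp₁/r³. Force on dipole 2 is F = p₂·dE/dr (gradient along axis).
dE/dr = −6kp₁/r⁴, so |F| = 6kp₁p₂/r⁴ (attractive for aligned moments).
F = 6(8.99×10⁹)(2.02×10⁻¹²)(2.18×10⁻¹⁰)/(1.26)⁴ = 9.424×10⁻¹² N.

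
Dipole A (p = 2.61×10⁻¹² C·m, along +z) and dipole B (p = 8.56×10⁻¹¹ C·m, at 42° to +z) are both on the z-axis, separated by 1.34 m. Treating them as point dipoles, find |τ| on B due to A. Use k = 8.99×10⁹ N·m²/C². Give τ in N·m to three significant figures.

τ ≈ 1.12×10⁻¹² N·m

The second dipole sits on the axis of the first, so the field there is axial: E₁ = 2kp₁/r³ along +z.
E₁ = 2(8.99×10⁹)(2.61×10⁻¹²)/(1.34)³ = 0.01950 N/C.
Torque on the second dipole: τ = p₂ E₁ sinθ.
τ = (8.56×10⁻¹¹)(0.01950)·sin42° = 1.117×10⁻¹² N·m.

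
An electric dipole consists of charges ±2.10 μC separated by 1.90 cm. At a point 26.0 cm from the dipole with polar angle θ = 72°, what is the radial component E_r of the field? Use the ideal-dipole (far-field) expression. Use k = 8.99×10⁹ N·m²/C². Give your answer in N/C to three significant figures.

E_r ≈ 1.26×10⁴ N/C

Dipole moment p = qd = (2.10×10⁻⁶ C)(0.0190 m) = 3.99×10⁻⁸ C·m.
For a dipole, E_r = (2kp cosθ)/r³.
kp/r³ = (8.99×10⁹)(3.99×10⁻⁸)/(0.260)³ = 2.041×10⁴ N/C.
E_r = 2·2.041×10⁴·cos72° = 1.261×10⁴ N/C.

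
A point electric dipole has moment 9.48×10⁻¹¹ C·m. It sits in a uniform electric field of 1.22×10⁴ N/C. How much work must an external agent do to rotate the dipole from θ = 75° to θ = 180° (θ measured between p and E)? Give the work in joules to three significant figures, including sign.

W_ext = ΔU = U(θ₂) − U(θ₁) = −pE cosθ₂ − (−pE cosθ₁) = pE(cosθ₁ − cosθ₂).
W = (9.48×10⁻¹¹)(1.22×10⁴)·(cos75° − cos180°) = (1.157×10⁻⁶)·(+1.2588) = 1.456×10⁻⁶ J.

W ≈ 1.46×10⁻⁶ J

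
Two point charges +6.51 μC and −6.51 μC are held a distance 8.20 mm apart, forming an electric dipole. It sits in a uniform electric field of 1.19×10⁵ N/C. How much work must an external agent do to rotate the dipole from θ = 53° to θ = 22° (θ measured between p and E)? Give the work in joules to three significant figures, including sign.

Dipole moment p = qd = (6.51×10⁻⁶ C)(0.00820 m) = 5.338×10⁻⁸ C·m.
W_ext = ΔU = U(θ₂) − U(θ₁) = −pE cosθ₂ − (−pE cosθ₁) = pE(cosθ₁ − cosθ₂).
W = (5.338×10⁻⁸)(1.19×10⁵)·(cos53° − cos22°) = (0.006352)·(-0.3254) = -0.002067 J.

W ≈ -0.00207 J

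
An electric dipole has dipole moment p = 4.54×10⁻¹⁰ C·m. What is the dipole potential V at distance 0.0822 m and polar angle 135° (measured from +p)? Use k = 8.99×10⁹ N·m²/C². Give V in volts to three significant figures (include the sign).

V ≈ -427 V

The dipole potential is V = kp cosθ / r².
V = (8.99×10⁹)(4.54×10⁻¹⁰)·cos135° / (0.0822)² = -427.1 V.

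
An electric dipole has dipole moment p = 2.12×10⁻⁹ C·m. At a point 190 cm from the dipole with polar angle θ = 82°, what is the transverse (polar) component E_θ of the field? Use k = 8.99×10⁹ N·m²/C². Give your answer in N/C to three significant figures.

E_θ ≈ 2.75 N/C

For a dipole, E_θ = (kp sinθ)/r³.
kp/r³ = (8.99×10⁹)(2.12×10⁻⁹)/(1.90)³ = 2.779 N/C.
E_θ = 2.779·sin82° = 2.752 N/C.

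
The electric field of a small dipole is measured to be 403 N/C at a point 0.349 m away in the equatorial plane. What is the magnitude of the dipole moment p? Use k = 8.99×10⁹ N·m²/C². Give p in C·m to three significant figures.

p ≈ 1.91×10⁻⁹ C·m

In the equatorial plane E = kp/r³, so p = Er³/(k).
p = (403)·(0.349)³ / (8.99×10⁹) = 1.906×10⁻⁹ C·m.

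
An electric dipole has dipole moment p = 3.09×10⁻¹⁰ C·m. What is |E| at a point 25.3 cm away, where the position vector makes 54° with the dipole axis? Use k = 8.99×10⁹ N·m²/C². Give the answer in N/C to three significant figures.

At angle θ the dipole field magnitude is E = (kp/r³)·√(1 + 3cos²θ).
kp/r³ = (8.99×10⁹)(3.09×10⁻¹⁰) / (0.253)³ = 171.5 N/C.
√(1 + 3cos²54°) = √(1 + 3·0.3455) = √2.0365 ≈ 1.4271.
E ≈ 171.5 × 1.427 = 244.8 N/C.

E ≈ 245 N/C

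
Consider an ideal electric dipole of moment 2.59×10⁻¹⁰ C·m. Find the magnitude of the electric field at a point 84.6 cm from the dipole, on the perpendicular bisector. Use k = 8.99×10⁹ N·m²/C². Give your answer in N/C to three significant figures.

In the equatorial plane E = kp/r³.
E = (8.99×10⁹)(2.59×10⁻¹⁰) / (0.846)³ = 3.845 N/C.

E ≈ 3.85 N/C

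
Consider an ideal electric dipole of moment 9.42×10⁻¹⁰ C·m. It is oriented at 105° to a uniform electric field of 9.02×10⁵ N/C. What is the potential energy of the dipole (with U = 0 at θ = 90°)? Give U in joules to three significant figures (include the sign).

U ≈ 2.20×10⁻⁴ J

U = −p·E = −pE cosθ.
U = −(9.42×10⁻¹⁰)(9.02×10⁵)·cos105° = 2.199×10⁻⁴ J.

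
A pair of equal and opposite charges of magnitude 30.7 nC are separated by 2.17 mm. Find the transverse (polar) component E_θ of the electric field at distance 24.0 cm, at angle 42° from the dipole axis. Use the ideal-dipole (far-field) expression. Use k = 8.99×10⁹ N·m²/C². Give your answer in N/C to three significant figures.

Dipole moment p = qd = (3.07×10⁻⁸ C)(0.00217 m) = 6.662×10⁻¹¹ C·m.
For a dipole, E_θ = (kp sinθ)/r³.
kp/r³ = (8.99×10⁹)(6.662×10⁻¹¹)/(0.240)³ = 43.32 N/C.
E_θ = 43.32·sin42° = 28.99 N/C.

E_θ ≈ 29.0 N/C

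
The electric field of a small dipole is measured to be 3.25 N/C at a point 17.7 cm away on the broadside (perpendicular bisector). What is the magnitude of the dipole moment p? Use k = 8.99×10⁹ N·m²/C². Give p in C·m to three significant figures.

In the equatorial plane E = kp/r³, so p = Er³/(k).
p = (3.25)·(0.177)³ / (8.99×10⁹) = 2.005×10⁻¹² C·m.

p ≈ 2.00×10⁻¹² C·m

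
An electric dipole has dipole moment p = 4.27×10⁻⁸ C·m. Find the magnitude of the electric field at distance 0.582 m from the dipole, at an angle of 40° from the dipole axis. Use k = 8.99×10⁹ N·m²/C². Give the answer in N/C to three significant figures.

E ≈ 3240 N/C

At angle θ the dipole field magnitude is E = (kp/r³)·√(1 + 3cos²θ).
kp/r³ = (8.99×10⁹)(4.27×10⁻⁸) / (0.582)³ = 1947 N/C.
√(1 + 3cos²40°) = √(1 + 3·0.5868) = √2.7605 ≈ 1.6615.
E ≈ 1947 × 1.661 = 3235 N/C.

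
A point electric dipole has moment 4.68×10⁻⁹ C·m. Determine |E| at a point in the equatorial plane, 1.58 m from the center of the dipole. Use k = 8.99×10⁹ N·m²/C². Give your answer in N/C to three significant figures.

On the perpendicular bisector E = kp/r³ (half the axial value at the same distance).
E = (8.99×10⁹)(4.68×10⁻⁹) / (1.58)³ = 10.67 N/C.

E ≈ 10.7 N/C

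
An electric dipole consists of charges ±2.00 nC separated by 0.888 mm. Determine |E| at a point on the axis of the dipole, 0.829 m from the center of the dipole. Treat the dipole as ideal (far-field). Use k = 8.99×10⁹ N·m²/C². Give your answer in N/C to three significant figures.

E ≈ 0.0560 N/C

Dipole moment p = qd = (2.00×10⁻⁹ C)(8.88×10⁻⁴ m) = 1.776×10⁻¹² C·m.
On the dipole axis E = 2kp/r³.
E = 2·(8.99×10⁹)(1.776×10⁻¹²) / (0.829)³ = 0.05605 N/C.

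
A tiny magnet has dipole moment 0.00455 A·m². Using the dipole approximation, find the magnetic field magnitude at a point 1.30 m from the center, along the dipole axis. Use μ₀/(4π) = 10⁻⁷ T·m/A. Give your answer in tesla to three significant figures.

B ≈ 4.14×10⁻¹⁰ T

On axis B = (μ₀/4π)·2m/r³.
B = 2·(10⁻⁷)·(0.00455) / (1.30)³ = 4.142×10⁻¹⁰ T.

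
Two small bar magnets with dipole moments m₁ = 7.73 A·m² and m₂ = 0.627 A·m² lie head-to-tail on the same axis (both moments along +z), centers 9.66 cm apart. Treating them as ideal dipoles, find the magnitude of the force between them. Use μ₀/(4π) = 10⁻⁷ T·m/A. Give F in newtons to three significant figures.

On-axis B of dipole 1: B = (μ₀/4π)·2m₁/r³. Force on dipole 2: F = m₂·dB/dr.
dB/dr = −(μ₀/4π)·6m₁/r⁴, so |F| = (μ₀/4π)·6m₁m₂/r⁴.
F = 6(10⁻⁷)(7.73)(0.627)/(0.0966)⁴ = 0.03340 N.

F ≈ 0.0334 N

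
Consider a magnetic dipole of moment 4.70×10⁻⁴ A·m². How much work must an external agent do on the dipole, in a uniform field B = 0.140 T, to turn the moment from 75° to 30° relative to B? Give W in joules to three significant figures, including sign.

W ≈ -4.00×10⁻⁵ J

W_ext = ΔU = −mB cosθ₂ + mB cosθ₁ = mB(cosθ₁ − cosθ₂).
W = (4.70×10⁻⁴)(0.140)·(cos75° − cos30°) = (6.580×10⁻⁵)·(-0.6072) = -3.995×10⁻⁵ J.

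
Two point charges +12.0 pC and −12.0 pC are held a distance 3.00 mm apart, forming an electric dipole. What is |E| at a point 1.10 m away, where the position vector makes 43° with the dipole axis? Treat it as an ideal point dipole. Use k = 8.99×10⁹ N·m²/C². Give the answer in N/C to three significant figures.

E ≈ 3.92×10⁻⁴ N/C

Dipole moment p = qd = (1.20×10⁻¹¹ C)(0.00300 m) = 3.60×10⁻¹⁴ C·m.
At angle θ the dipole field magnitude is E = (kp/r³)·√(1 + 3cos²θ).
kp/r³ = (8.99×10⁹)(3.60×10⁻¹⁴) / (1.10)³ = 2.432×10⁻⁴ N/C.
√(1 + 3cos²43°) = √(1 + 3·0.5349) = √2.6046 ≈ 1.6139.
E ≈ 2.432×10⁻⁴ × 1.614 = 3.924×10⁻⁴ N/C.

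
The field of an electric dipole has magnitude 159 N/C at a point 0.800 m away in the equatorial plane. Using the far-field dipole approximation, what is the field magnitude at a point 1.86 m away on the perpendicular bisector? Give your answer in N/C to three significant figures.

E ≈ 12.7 N/C

Dipole fields scale as 1/r³ in the far field; the geometry is the same at both points.
E₂ = E₁ · (r₁/r₂)³ = 159 · (0.800/1.86)³.
(r₁/r₂)³ = (0.4301)³ = 0.07957.
E₂ ≈ 12.65 N/C.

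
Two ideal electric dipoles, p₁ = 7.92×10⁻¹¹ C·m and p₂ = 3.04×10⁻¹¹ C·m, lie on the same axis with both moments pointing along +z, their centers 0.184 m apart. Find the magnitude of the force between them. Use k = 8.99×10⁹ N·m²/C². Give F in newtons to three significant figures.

On-axis field of dipole 1 at distance r: E = 2kp₁/r³. Force on dipole 2 is F = p₂·dE/dr (gradient along axis).
dE/dr = −6kp₁/r⁴, so |F| = 6kp₁p₂/r⁴ (attractive for aligned moments).
F = 6(8.99×10⁹)(7.92×10⁻¹¹)(3.04×10⁻¹¹)/(0.184)⁴ = 1.133×10⁻⁷ N.

F ≈ 1.13×10⁻⁷ N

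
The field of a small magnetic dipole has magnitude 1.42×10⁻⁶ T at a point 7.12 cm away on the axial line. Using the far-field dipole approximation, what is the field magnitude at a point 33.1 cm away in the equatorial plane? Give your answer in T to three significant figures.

Dipole fields scale as 1/r³ in the far field.
The axial field is twice the equatorial field at the same r, so the geometry factor is 1/2.
B₂ = B₁ · (1/2) · (r₁/r₂)³ = 1.42×10⁻⁶ · 0.5 · (7.12/33.1)³.
(r₁/r₂)³ = (0.2151)³ = 0.009953.
B₂ ≈ 7.067×10⁻⁹ T.

B ≈ 7.07×10⁻⁹ T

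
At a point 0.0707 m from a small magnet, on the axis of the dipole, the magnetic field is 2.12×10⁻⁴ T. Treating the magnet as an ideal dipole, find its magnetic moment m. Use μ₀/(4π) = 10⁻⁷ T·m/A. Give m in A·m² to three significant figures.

m ≈ 0.375 A·m²

On axis B = (μ₀/4π)·2m/r³, so m = Br³·4π/(μ₀·2).
m = (2.12×10⁻⁴)·(0.0707)³ / (2·10⁻⁷) = 0.3746 A·m².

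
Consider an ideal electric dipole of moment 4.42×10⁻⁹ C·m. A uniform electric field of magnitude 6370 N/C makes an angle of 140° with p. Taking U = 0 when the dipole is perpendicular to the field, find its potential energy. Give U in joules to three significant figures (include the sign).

U = −p·E = −pE cosθ.
U = −(4.42×10⁻⁹)(6370)·cos140° = 2.157×10⁻⁵ J.

U ≈ 2.16×10⁻⁵ J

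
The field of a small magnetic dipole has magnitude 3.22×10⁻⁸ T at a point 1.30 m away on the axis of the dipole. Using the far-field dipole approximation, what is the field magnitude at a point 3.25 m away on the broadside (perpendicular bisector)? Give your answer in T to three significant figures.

Dipole fields scale as 1/r³ in the far field.
The axial field is twice the equatorial field at the same r, so the geometry factor is 1/2.
B₂ = B₁ · (1/2) · (r₁/r₂)³ = 3.22×10⁻⁸ · 0.5 · (1.30/3.25)³.
(r₁/r₂)³ = (0.4)³ = 0.064.
B₂ ≈ 1.030×10⁻⁹ T.

B ≈ 1.03×10⁻⁹ T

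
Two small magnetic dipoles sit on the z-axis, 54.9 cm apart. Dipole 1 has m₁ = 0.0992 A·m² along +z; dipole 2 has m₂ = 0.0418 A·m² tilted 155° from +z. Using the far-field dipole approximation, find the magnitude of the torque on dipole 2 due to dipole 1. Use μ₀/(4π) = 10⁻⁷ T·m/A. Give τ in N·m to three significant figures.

τ ≈ 2.12×10⁻⁹ N·m

Dipole B is on the axis of dipole A, so B₁ there is axial: B₁ = (μ₀/4π)·2m₁/r³ along +z.
B₁ = 2(10⁻⁷)(0.0992)/(0.549)³ = 1.199×10⁻⁷ T.
τ = m₂ B₁ sinθ.
τ = (0.0418)(1.199×10⁻⁷)·sin155° = 2.118×10⁻⁹ N·m.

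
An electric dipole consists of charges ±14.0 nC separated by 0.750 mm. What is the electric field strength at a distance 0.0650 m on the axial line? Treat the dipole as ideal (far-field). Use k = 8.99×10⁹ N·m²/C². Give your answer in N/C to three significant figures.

Dipole moment p = qd = (1.40×10⁻⁸ C)(7.50×10⁻⁴ m) = 1.05×10⁻¹¹ C·m.
On the dipole axis E = 2kp/r³.
E = 2·(8.99×10⁹)(1.05×10⁻¹¹) / (0.0650)³ = 687.4 N/C.

E ≈ 687 N/C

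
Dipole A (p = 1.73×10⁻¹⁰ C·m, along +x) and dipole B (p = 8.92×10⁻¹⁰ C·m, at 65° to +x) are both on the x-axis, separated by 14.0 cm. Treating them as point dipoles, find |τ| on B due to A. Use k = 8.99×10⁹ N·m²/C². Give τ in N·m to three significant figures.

τ ≈ 9.16×10⁻⁷ N·m

The second dipole sits on the axis of the first, so the field there is axial: E₁ = 2kp₁/r³ along +x.
E₁ = 2(8.99×10⁹)(1.73×10⁻¹⁰)/(0.140)³ = 1134 N/C.
Torque on the second dipole: τ = p₂ E₁ sinθ.
τ = (8.92×10⁻¹⁰)(1134)·sin65° = 9.164×10⁻⁷ N·m.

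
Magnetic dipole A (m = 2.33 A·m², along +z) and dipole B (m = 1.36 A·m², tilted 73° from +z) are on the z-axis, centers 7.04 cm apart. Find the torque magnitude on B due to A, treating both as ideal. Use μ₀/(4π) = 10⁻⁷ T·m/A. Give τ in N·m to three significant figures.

τ ≈ 0.00174 N·m

Dipole B is on the axis of dipole A, so B₁ there is axial: B₁ = (μ₀/4π)·2m₁/r³ along +z.
B₁ = 2(10⁻⁷)(2.33)/(0.0704)³ = 0.001336 T.
τ = m₂ B₁ sinθ.
τ = (1.36)(0.001336)·sin73° = 0.001737 N·m.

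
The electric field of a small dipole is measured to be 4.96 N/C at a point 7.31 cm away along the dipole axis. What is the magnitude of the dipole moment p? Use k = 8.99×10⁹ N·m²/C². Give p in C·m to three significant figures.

p ≈ 1.08×10⁻¹³ C·m

On axis E = 2kp/r³, so p = Er³/(2k).
p = (4.96)·(0.0731)³ / (2·8.99×10⁹) = 1.078×10⁻¹³ C·m.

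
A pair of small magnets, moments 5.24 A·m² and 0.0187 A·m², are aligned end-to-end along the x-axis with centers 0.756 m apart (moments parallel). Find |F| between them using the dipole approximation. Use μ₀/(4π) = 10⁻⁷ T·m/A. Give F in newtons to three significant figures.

F ≈ 1.80×10⁻⁷ N

On-axis B of dipole 1: B = (μ₀/4π)·2m₁/r³. Force on dipole 2: F = m₂·dB/dr.
dB/dr = −(μ₀/4π)·6m₁/r⁴, so |F| = (μ₀/4π)·6m₁m₂/r⁴.
F = 6(10⁻⁷)(5.24)(0.0187)/(0.756)⁴ = 1.800×10⁻⁷ N.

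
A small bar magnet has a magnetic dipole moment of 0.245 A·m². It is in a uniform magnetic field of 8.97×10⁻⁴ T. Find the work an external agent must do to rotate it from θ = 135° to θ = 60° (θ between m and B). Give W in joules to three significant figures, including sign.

W_ext = ΔU = −mB cosθ₂ + mB cosθ₁ = mB(cosθ₁ − cosθ₂).
W = (0.245)(8.97×10⁻⁴)·(cos135° − cos60°) = (2.198×10⁻⁴)·(-1.2071) = -2.653×10⁻⁴ J.

W ≈ -2.65×10⁻⁴ J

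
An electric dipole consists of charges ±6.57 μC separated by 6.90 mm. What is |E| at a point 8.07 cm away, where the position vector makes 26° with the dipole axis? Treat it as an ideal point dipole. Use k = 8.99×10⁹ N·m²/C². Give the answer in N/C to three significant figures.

Dipole moment p = qd = (6.57×10⁻⁶ C)(0.00690 m) = 4.533×10⁻⁸ C·m.
At angle θ the dipole field magnitude is E = (kp/r³)·√(1 + 3cos²θ).
kp/r³ = (8.99×10⁹)(4.533×10⁻⁸) / (0.0807)³ = 7.754×10⁵ N/C.
√(1 + 3cos²26°) = √(1 + 3·0.8078) = √3.4235 ≈ 1.8503.
E ≈ 7.754×10⁵ × 1.850 = 1.435×10⁶ N/C.

E ≈ 1.43×10⁶ N/C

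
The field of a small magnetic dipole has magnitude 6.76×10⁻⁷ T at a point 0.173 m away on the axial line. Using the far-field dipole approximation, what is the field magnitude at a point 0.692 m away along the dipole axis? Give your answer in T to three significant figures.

Dipole fields scale as 1/r³ in the far field; the geometry is the same at both points.
B₂ = B₁ · (r₁/r₂)³ = 6.76×10⁻⁷ · (0.173/0.692)³.
(r₁/r₂)³ = (0.25)³ = 0.01562.
B₂ ≈ 1.056×10⁻⁸ T.

B ≈ 1.06×10⁻⁸ T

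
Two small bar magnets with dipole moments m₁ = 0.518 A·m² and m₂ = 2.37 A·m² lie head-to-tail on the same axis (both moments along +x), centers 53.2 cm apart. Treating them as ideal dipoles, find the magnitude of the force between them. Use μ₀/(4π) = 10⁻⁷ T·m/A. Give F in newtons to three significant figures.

On-axis B of dipole 1: B = (μ₀/4π)·2m₁/r³. Force on dipole 2: F = m₂·dB/dr.
dB/dr = −(μ₀/4π)·6m₁/r⁴, so |F| = (μ₀/4π)·6m₁m₂/r⁴.
F = 6(10⁻⁷)(0.518)(2.37)/(0.532)⁴ = 9.196×10⁻⁶ N.

F ≈ 9.20×10⁻⁶ N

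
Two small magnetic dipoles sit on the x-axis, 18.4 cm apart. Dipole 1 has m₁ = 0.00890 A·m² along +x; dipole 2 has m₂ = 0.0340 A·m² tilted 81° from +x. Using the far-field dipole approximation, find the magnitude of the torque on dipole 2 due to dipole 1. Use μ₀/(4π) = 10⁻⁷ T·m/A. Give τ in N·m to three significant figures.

Dipole B is on the axis of dipole A, so B₁ there is axial: B₁ = (μ₀/4π)·2m₁/r³ along +x.
B₁ = 2(10⁻⁷)(0.00890)/(0.184)³ = 2.857×10⁻⁷ T.
τ = m₂ B₁ sinθ.
τ = (0.0340)(2.857×10⁻⁷)·sin81° = 9.595×10⁻⁹ N·m.

τ ≈ 9.60×10⁻⁹ N·m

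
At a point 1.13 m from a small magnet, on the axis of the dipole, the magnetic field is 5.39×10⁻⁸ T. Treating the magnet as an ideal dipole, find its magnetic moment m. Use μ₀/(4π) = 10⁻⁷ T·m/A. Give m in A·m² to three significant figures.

m ≈ 0.389 A·m²

On axis B = (μ₀/4π)·2m/r³, so m = Br³·4π/(μ₀·2).
m = (5.39×10⁻⁸)·(1.13)³ / (2·10⁻⁷) = 0.3889 A·m².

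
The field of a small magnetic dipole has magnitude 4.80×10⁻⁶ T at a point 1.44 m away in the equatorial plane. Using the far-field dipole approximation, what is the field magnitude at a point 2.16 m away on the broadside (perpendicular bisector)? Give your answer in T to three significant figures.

B ≈ 1.42×10⁻⁶ T

Dipole fields scale as 1/r³ in the far field; the geometry is the same at both points.
B₂ = B₁ · (r₁/r₂)³ = 4.80×10⁻⁶ · (1.44/2.16)³.
(r₁/r₂)³ = (0.6667)³ = 0.2963.
B₂ ≈ 1.422×10⁻⁶ T.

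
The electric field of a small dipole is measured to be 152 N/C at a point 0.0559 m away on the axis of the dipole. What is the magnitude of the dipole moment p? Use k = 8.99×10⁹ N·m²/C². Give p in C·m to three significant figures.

On axis E = 2kp/r³, so p = Er³/(2k).
p = (152)·(0.0559)³ / (2·8.99×10⁹) = 1.477×10⁻¹² C·m.

p ≈ 1.48×10⁻¹² C·m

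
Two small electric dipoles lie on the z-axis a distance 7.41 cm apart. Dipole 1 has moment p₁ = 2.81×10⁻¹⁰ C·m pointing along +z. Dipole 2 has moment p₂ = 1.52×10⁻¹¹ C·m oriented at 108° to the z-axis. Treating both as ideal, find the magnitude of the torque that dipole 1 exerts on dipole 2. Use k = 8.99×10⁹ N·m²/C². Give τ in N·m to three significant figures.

The second dipole sits on the axis of the first, so the field there is axial: E₁ = 2kp₁/r³ along +z.
E₁ = 2(8.99×10⁹)(2.81×10⁻¹⁰)/(0.0741)³ = 1.242×10⁴ N/C.
Torque on the second dipole: τ = p₂ E₁ sinθ.
τ = (1.52×10⁻¹¹)(1.242×10⁴)·sin108° = 1.795×10⁻⁷ N·m.

τ ≈ 1.80×10⁻⁷ N·m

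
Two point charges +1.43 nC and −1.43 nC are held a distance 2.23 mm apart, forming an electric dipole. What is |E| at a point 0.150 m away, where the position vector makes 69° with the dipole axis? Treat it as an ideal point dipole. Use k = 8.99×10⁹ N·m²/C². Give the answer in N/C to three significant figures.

E ≈ 10.0 N/C

Dipole moment p = qd = (1.43×10⁻⁹ C)(0.00223 m) = 3.189×10⁻¹² C·m.
At angle θ the dipole field magnitude is E = (kp/r³)·√(1 + 3cos²θ).
kp/r³ = (8.99×10⁹)(3.189×10⁻¹²) / (0.150)³ = 8.495 N/C.
√(1 + 3cos²69°) = √(1 + 3·0.1284) = √1.3853 ≈ 1.1770.
E ≈ 8.495 × 1.177 = 9.998 N/C.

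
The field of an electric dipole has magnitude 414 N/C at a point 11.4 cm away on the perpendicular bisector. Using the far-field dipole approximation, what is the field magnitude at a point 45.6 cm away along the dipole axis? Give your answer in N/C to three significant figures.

Dipole fields scale as 1/r³ in the far field.
The axial field is twice the equatorial field at the same r, so the geometry factor is 2/1.
E₂ = E₁ · (2/1) · (r₁/r₂)³ = 414 · 2 · (11.4/45.6)³.
(r₁/r₂)³ = (0.25)³ = 0.01562.
E₂ ≈ 12.94 N/C.

E ≈ 12.9 N/C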